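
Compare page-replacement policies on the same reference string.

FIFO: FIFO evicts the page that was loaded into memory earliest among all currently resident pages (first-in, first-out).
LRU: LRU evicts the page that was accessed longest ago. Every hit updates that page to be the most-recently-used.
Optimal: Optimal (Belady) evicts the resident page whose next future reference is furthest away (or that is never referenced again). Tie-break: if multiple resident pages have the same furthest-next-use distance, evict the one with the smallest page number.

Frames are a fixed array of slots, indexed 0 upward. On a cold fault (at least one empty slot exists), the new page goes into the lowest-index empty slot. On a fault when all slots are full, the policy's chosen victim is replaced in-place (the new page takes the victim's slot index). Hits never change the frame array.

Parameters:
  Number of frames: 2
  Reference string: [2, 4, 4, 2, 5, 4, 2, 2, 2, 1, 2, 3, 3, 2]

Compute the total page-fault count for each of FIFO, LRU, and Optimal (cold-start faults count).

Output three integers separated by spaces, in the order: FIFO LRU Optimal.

--- FIFO ---
  step 0: ref 2 -> FAULT, frames=[2,-] (faults so far: 1)
  step 1: ref 4 -> FAULT, frames=[2,4] (faults so far: 2)
  step 2: ref 4 -> HIT, frames=[2,4] (faults so far: 2)
  step 3: ref 2 -> HIT, frames=[2,4] (faults so far: 2)
  step 4: ref 5 -> FAULT, evict 2, frames=[5,4] (faults so far: 3)
  step 5: ref 4 -> HIT, frames=[5,4] (faults so far: 3)
  step 6: ref 2 -> FAULT, evict 4, frames=[5,2] (faults so far: 4)
  step 7: ref 2 -> HIT, frames=[5,2] (faults so far: 4)
  step 8: ref 2 -> HIT, frames=[5,2] (faults so far: 4)
  step 9: ref 1 -> FAULT, evict 5, frames=[1,2] (faults so far: 5)
  step 10: ref 2 -> HIT, frames=[1,2] (faults so far: 5)
  step 11: ref 3 -> FAULT, evict 2, frames=[1,3] (faults so far: 6)
  step 12: ref 3 -> HIT, frames=[1,3] (faults so far: 6)
  step 13: ref 2 -> FAULT, evict 1, frames=[2,3] (faults so far: 7)
  FIFO total faults: 7
--- LRU ---
  step 0: ref 2 -> FAULT, frames=[2,-] (faults so far: 1)
  step 1: ref 4 -> FAULT, frames=[2,4] (faults so far: 2)
  step 2: ref 4 -> HIT, frames=[2,4] (faults so far: 2)
  step 3: ref 2 -> HIT, frames=[2,4] (faults so far: 2)
  step 4: ref 5 -> FAULT, evict 4, frames=[2,5] (faults so far: 3)
  step 5: ref 4 -> FAULT, evict 2, frames=[4,5] (faults so far: 4)
  step 6: ref 2 -> FAULT, evict 5, frames=[4,2] (faults so far: 5)
  step 7: ref 2 -> HIT, frames=[4,2] (faults so far: 5)
  step 8: ref 2 -> HIT, frames=[4,2] (faults so far: 5)
  step 9: ref 1 -> FAULT, evict 4, frames=[1,2] (faults so far: 6)
  step 10: ref 2 -> HIT, frames=[1,2] (faults so far: 6)
  step 11: ref 3 -> FAULT, evict 1, frames=[3,2] (faults so far: 7)
  step 12: ref 3 -> HIT, frames=[3,2] (faults so far: 7)
  step 13: ref 2 -> HIT, frames=[3,2] (faults so far: 7)
  LRU total faults: 7
--- Optimal ---
  step 0: ref 2 -> FAULT, frames=[2,-] (faults so far: 1)
  step 1: ref 4 -> FAULT, frames=[2,4] (faults so far: 2)
  step 2: ref 4 -> HIT, frames=[2,4] (faults so far: 2)
  step 3: ref 2 -> HIT, frames=[2,4] (faults so far: 2)
  step 4: ref 5 -> FAULT, evict 2, frames=[5,4] (faults so far: 3)
  step 5: ref 4 -> HIT, frames=[5,4] (faults so far: 3)
  step 6: ref 2 -> FAULT, evict 4, frames=[5,2] (faults so far: 4)
  step 7: ref 2 -> HIT, frames=[5,2] (faults so far: 4)
  step 8: ref 2 -> HIT, frames=[5,2] (faults so far: 4)
  step 9: ref 1 -> FAULT, evict 5, frames=[1,2] (faults so far: 5)
  step 10: ref 2 -> HIT, frames=[1,2] (faults so far: 5)
  step 11: ref 3 -> FAULT, evict 1, frames=[3,2] (faults so far: 6)
  step 12: ref 3 -> HIT, frames=[3,2] (faults so far: 6)
  step 13: ref 2 -> HIT, frames=[3,2] (faults so far: 6)
  Optimal total faults: 6

Answer: 7 7 6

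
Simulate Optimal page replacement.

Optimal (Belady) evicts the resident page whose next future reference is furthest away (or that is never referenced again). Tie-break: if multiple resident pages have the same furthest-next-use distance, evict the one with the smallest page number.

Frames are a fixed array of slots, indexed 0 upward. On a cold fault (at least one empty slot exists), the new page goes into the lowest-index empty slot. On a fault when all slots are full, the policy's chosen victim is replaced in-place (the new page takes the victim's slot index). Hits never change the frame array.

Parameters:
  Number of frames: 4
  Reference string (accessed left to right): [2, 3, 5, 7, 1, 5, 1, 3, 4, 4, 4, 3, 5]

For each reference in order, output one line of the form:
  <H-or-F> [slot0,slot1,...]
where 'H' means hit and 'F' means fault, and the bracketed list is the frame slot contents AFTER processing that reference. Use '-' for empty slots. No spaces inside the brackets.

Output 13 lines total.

F [2,-,-,-]
F [2,3,-,-]
F [2,3,5,-]
F [2,3,5,7]
F [1,3,5,7]
H [1,3,5,7]
H [1,3,5,7]
H [1,3,5,7]
F [4,3,5,7]
H [4,3,5,7]
H [4,3,5,7]
H [4,3,5,7]
H [4,3,5,7]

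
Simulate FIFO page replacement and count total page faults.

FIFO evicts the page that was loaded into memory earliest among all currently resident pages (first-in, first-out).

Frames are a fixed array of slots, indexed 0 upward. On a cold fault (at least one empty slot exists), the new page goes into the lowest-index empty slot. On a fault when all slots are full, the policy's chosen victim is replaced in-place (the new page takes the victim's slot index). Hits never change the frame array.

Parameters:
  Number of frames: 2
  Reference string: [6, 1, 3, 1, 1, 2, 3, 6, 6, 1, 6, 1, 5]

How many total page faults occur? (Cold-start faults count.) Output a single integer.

Answer: 7

Derivation:
Step 0: ref 6 → FAULT, frames=[6,-]
Step 1: ref 1 → FAULT, frames=[6,1]
Step 2: ref 3 → FAULT (evict 6), frames=[3,1]
Step 3: ref 1 → HIT, frames=[3,1]
Step 4: ref 1 → HIT, frames=[3,1]
Step 5: ref 2 → FAULT (evict 1), frames=[3,2]
Step 6: ref 3 → HIT, frames=[3,2]
Step 7: ref 6 → FAULT (evict 3), frames=[6,2]
Step 8: ref 6 → HIT, frames=[6,2]
Step 9: ref 1 → FAULT (evict 2), frames=[6,1]
Step 10: ref 6 → HIT, frames=[6,1]
Step 11: ref 1 → HIT, frames=[6,1]
Step 12: ref 5 → FAULT (evict 6), frames=[5,1]
Total faults: 7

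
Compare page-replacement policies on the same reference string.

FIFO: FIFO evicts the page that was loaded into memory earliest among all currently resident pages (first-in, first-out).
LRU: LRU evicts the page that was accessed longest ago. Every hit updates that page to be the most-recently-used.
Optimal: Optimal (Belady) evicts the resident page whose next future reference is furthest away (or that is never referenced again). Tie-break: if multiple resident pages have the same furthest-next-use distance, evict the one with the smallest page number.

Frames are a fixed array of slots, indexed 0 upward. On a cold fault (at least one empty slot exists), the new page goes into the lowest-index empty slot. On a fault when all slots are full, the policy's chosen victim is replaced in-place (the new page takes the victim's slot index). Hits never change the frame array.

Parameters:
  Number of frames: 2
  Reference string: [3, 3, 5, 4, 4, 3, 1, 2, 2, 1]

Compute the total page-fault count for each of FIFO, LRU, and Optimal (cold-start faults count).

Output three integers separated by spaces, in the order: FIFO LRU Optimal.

Answer: 6 6 5

Derivation:
--- FIFO ---
  step 0: ref 3 -> FAULT, frames=[3,-] (faults so far: 1)
  step 1: ref 3 -> HIT, frames=[3,-] (faults so far: 1)
  step 2: ref 5 -> FAULT, frames=[3,5] (faults so far: 2)
  step 3: ref 4 -> FAULT, evict 3, frames=[4,5] (faults so far: 3)
  step 4: ref 4 -> HIT, frames=[4,5] (faults so far: 3)
  step 5: ref 3 -> FAULT, evict 5, frames=[4,3] (faults so far: 4)
  step 6: ref 1 -> FAULT, evict 4, frames=[1,3] (faults so far: 5)
  step 7: ref 2 -> FAULT, evict 3, frames=[1,2] (faults so far: 6)
  step 8: ref 2 -> HIT, frames=[1,2] (faults so far: 6)
  step 9: ref 1 -> HIT, frames=[1,2] (faults so far: 6)
  FIFO total faults: 6
--- LRU ---
  step 0: ref 3 -> FAULT, frames=[3,-] (faults so far: 1)
  step 1: ref 3 -> HIT, frames=[3,-] (faults so far: 1)
  step 2: ref 5 -> FAULT, frames=[3,5] (faults so far: 2)
  step 3: ref 4 -> FAULT, evict 3, frames=[4,5] (faults so far: 3)
  step 4: ref 4 -> HIT, frames=[4,5] (faults so far: 3)
  step 5: ref 3 -> FAULT, evict 5, frames=[4,3] (faults so far: 4)
  step 6: ref 1 -> FAULT, evict 4, frames=[1,3] (faults so far: 5)
  step 7: ref 2 -> FAULT, evict 3, frames=[1,2] (faults so far: 6)
  step 8: ref 2 -> HIT, frames=[1,2] (faults so far: 6)
  step 9: ref 1 -> HIT, frames=[1,2] (faults so far: 6)
  LRU total faults: 6
--- Optimal ---
  step 0: ref 3 -> FAULT, frames=[3,-] (faults so far: 1)
  step 1: ref 3 -> HIT, frames=[3,-] (faults so far: 1)
  step 2: ref 5 -> FAULT, frames=[3,5] (faults so far: 2)
  step 3: ref 4 -> FAULT, evict 5, frames=[3,4] (faults so far: 3)
  step 4: ref 4 -> HIT, frames=[3,4] (faults so far: 3)
  step 5: ref 3 -> HIT, frames=[3,4] (faults so far: 3)
  step 6: ref 1 -> FAULT, evict 3, frames=[1,4] (faults so far: 4)
  step 7: ref 2 -> FAULT, evict 4, frames=[1,2] (faults so far: 5)
  step 8: ref 2 -> HIT, frames=[1,2] (faults so far: 5)
  step 9: ref 1 -> HIT, frames=[1,2] (faults so far: 5)
  Optimal total faults: 5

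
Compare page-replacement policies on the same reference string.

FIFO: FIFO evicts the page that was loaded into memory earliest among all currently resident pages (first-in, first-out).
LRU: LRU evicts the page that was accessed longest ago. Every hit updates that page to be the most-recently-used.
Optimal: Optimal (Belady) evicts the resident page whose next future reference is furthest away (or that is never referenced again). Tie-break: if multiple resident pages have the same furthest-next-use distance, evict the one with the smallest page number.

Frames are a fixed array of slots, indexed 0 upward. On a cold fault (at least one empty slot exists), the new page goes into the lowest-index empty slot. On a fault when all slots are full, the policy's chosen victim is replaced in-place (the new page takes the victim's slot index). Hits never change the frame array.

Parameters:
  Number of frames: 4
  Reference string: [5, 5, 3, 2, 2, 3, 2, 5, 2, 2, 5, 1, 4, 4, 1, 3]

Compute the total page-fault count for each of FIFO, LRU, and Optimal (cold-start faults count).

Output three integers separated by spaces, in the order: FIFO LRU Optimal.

Answer: 5 6 5

Derivation:
--- FIFO ---
  step 0: ref 5 -> FAULT, frames=[5,-,-,-] (faults so far: 1)
  step 1: ref 5 -> HIT, frames=[5,-,-,-] (faults so far: 1)
  step 2: ref 3 -> FAULT, frames=[5,3,-,-] (faults so far: 2)
  step 3: ref 2 -> FAULT, frames=[5,3,2,-] (faults so far: 3)
  step 4: ref 2 -> HIT, frames=[5,3,2,-] (faults so far: 3)
  step 5: ref 3 -> HIT, frames=[5,3,2,-] (faults so far: 3)
  step 6: ref 2 -> HIT, frames=[5,3,2,-] (faults so far: 3)
  step 7: ref 5 -> HIT, frames=[5,3,2,-] (faults so far: 3)
  step 8: ref 2 -> HIT, frames=[5,3,2,-] (faults so far: 3)
  step 9: ref 2 -> HIT, frames=[5,3,2,-] (faults so far: 3)
  step 10: ref 5 -> HIT, frames=[5,3,2,-] (faults so far: 3)
  step 11: ref 1 -> FAULT, frames=[5,3,2,1] (faults so far: 4)
  step 12: ref 4 -> FAULT, evict 5, frames=[4,3,2,1] (faults so far: 5)
  step 13: ref 4 -> HIT, frames=[4,3,2,1] (faults so far: 5)
  step 14: ref 1 -> HIT, frames=[4,3,2,1] (faults so far: 5)
  step 15: ref 3 -> HIT, frames=[4,3,2,1] (faults so far: 5)
  FIFO total faults: 5
--- LRU ---
  step 0: ref 5 -> FAULT, frames=[5,-,-,-] (faults so far: 1)
  step 1: ref 5 -> HIT, frames=[5,-,-,-] (faults so far: 1)
  step 2: ref 3 -> FAULT, frames=[5,3,-,-] (faults so far: 2)
  step 3: ref 2 -> FAULT, frames=[5,3,2,-] (faults so far: 3)
  step 4: ref 2 -> HIT, frames=[5,3,2,-] (faults so far: 3)
  step 5: ref 3 -> HIT, frames=[5,3,2,-] (faults so far: 3)
  step 6: ref 2 -> HIT, frames=[5,3,2,-] (faults so far: 3)
  step 7: ref 5 -> HIT, frames=[5,3,2,-] (faults so far: 3)
  step 8: ref 2 -> HIT, frames=[5,3,2,-] (faults so far: 3)
  step 9: ref 2 -> HIT, frames=[5,3,2,-] (faults so far: 3)
  step 10: ref 5 -> HIT, frames=[5,3,2,-] (faults so far: 3)
  step 11: ref 1 -> FAULT, frames=[5,3,2,1] (faults so far: 4)
  step 12: ref 4 -> FAULT, evict 3, frames=[5,4,2,1] (faults so far: 5)
  step 13: ref 4 -> HIT, frames=[5,4,2,1] (faults so far: 5)
  step 14: ref 1 -> HIT, frames=[5,4,2,1] (faults so far: 5)
  step 15: ref 3 -> FAULT, evict 2, frames=[5,4,3,1] (faults so far: 6)
  LRU total faults: 6
--- Optimal ---
  step 0: ref 5 -> FAULT, frames=[5,-,-,-] (faults so far: 1)
  step 1: ref 5 -> HIT, frames=[5,-,-,-] (faults so far: 1)
  step 2: ref 3 -> FAULT, frames=[5,3,-,-] (faults so far: 2)
  step 3: ref 2 -> FAULT, frames=[5,3,2,-] (faults so far: 3)
  step 4: ref 2 -> HIT, frames=[5,3,2,-] (faults so far: 3)
  step 5: ref 3 -> HIT, frames=[5,3,2,-] (faults so far: 3)
  step 6: ref 2 -> HIT, frames=[5,3,2,-] (faults so far: 3)
  step 7: ref 5 -> HIT, frames=[5,3,2,-] (faults so far: 3)
  step 8: ref 2 -> HIT, frames=[5,3,2,-] (faults so far: 3)
  step 9: ref 2 -> HIT, frames=[5,3,2,-] (faults so far: 3)
  step 10: ref 5 -> HIT, frames=[5,3,2,-] (faults so far: 3)
  step 11: ref 1 -> FAULT, frames=[5,3,2,1] (faults so far: 4)
  step 12: ref 4 -> FAULT, evict 2, frames=[5,3,4,1] (faults so far: 5)
  step 13: ref 4 -> HIT, frames=[5,3,4,1] (faults so far: 5)
  step 14: ref 1 -> HIT, frames=[5,3,4,1] (faults so far: 5)
  step 15: ref 3 -> HIT, frames=[5,3,4,1] (faults so far: 5)
  Optimal total faults: 5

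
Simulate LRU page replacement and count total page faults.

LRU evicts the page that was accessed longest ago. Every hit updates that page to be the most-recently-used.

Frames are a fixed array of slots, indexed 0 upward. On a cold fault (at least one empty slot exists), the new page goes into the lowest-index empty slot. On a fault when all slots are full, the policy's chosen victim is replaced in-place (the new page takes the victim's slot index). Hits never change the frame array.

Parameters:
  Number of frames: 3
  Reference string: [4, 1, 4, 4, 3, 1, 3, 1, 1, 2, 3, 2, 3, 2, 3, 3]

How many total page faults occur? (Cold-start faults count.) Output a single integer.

Answer: 4

Derivation:
Step 0: ref 4 → FAULT, frames=[4,-,-]
Step 1: ref 1 → FAULT, frames=[4,1,-]
Step 2: ref 4 → HIT, frames=[4,1,-]
Step 3: ref 4 → HIT, frames=[4,1,-]
Step 4: ref 3 → FAULT, frames=[4,1,3]
Step 5: ref 1 → HIT, frames=[4,1,3]
Step 6: ref 3 → HIT, frames=[4,1,3]
Step 7: ref 1 → HIT, frames=[4,1,3]
Step 8: ref 1 → HIT, frames=[4,1,3]
Step 9: ref 2 → FAULT (evict 4), frames=[2,1,3]
Step 10: ref 3 → HIT, frames=[2,1,3]
Step 11: ref 2 → HIT, frames=[2,1,3]
Step 12: ref 3 → HIT, frames=[2,1,3]
Step 13: ref 2 → HIT, frames=[2,1,3]
Step 14: ref 3 → HIT, frames=[2,1,3]
Step 15: ref 3 → HIT, frames=[2,1,3]
Total faults: 4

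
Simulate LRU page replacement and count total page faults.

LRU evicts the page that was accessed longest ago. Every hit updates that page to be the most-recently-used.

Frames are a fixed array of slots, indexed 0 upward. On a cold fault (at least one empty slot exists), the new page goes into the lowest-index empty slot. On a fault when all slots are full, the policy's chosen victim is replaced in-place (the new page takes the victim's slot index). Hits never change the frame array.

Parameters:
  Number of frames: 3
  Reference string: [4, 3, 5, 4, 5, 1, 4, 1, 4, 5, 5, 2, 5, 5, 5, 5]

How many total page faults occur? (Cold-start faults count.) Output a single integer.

Step 0: ref 4 → FAULT, frames=[4,-,-]
Step 1: ref 3 → FAULT, frames=[4,3,-]
Step 2: ref 5 → FAULT, frames=[4,3,5]
Step 3: ref 4 → HIT, frames=[4,3,5]
Step 4: ref 5 → HIT, frames=[4,3,5]
Step 5: ref 1 → FAULT (evict 3), frames=[4,1,5]
Step 6: ref 4 → HIT, frames=[4,1,5]
Step 7: ref 1 → HIT, frames=[4,1,5]
Step 8: ref 4 → HIT, frames=[4,1,5]
Step 9: ref 5 → HIT, frames=[4,1,5]
Step 10: ref 5 → HIT, frames=[4,1,5]
Step 11: ref 2 → FAULT (evict 1), frames=[4,2,5]
Step 12: ref 5 → HIT, frames=[4,2,5]
Step 13: ref 5 → HIT, frames=[4,2,5]
Step 14: ref 5 → HIT, frames=[4,2,5]
Step 15: ref 5 → HIT, frames=[4,2,5]
Total faults: 5

Answer: 5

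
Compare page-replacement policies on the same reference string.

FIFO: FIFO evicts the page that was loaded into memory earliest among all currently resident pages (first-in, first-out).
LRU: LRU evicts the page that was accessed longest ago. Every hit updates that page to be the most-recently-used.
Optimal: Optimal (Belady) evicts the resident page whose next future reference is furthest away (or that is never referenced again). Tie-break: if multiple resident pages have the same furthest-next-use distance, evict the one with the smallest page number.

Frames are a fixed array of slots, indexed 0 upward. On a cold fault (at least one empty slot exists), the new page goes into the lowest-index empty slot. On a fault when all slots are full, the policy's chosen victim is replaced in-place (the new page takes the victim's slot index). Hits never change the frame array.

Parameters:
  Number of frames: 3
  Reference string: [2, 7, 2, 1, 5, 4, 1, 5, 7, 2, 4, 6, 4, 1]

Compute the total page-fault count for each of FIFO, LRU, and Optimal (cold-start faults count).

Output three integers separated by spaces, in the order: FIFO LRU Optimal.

Answer: 10 10 8

Derivation:
--- FIFO ---
  step 0: ref 2 -> FAULT, frames=[2,-,-] (faults so far: 1)
  step 1: ref 7 -> FAULT, frames=[2,7,-] (faults so far: 2)
  step 2: ref 2 -> HIT, frames=[2,7,-] (faults so far: 2)
  step 3: ref 1 -> FAULT, frames=[2,7,1] (faults so far: 3)
  step 4: ref 5 -> FAULT, evict 2, frames=[5,7,1] (faults so far: 4)
  step 5: ref 4 -> FAULT, evict 7, frames=[5,4,1] (faults so far: 5)
  step 6: ref 1 -> HIT, frames=[5,4,1] (faults so far: 5)
  step 7: ref 5 -> HIT, frames=[5,4,1] (faults so far: 5)
  step 8: ref 7 -> FAULT, evict 1, frames=[5,4,7] (faults so far: 6)
  step 9: ref 2 -> FAULT, evict 5, frames=[2,4,7] (faults so far: 7)
  step 10: ref 4 -> HIT, frames=[2,4,7] (faults so far: 7)
  step 11: ref 6 -> FAULT, evict 4, frames=[2,6,7] (faults so far: 8)
  step 12: ref 4 -> FAULT, evict 7, frames=[2,6,4] (faults so far: 9)
  step 13: ref 1 -> FAULT, evict 2, frames=[1,6,4] (faults so far: 10)
  FIFO total faults: 10
--- LRU ---
  step 0: ref 2 -> FAULT, frames=[2,-,-] (faults so far: 1)
  step 1: ref 7 -> FAULT, frames=[2,7,-] (faults so far: 2)
  step 2: ref 2 -> HIT, frames=[2,7,-] (faults so far: 2)
  step 3: ref 1 -> FAULT, frames=[2,7,1] (faults so far: 3)
  step 4: ref 5 -> FAULT, evict 7, frames=[2,5,1] (faults so far: 4)
  step 5: ref 4 -> FAULT, evict 2, frames=[4,5,1] (faults so far: 5)
  step 6: ref 1 -> HIT, frames=[4,5,1] (faults so far: 5)
  step 7: ref 5 -> HIT, frames=[4,5,1] (faults so far: 5)
  step 8: ref 7 -> FAULT, evict 4, frames=[7,5,1] (faults so far: 6)
  step 9: ref 2 -> FAULT, evict 1, frames=[7,5,2] (faults so far: 7)
  step 10: ref 4 -> FAULT, evict 5, frames=[7,4,2] (faults so far: 8)
  step 11: ref 6 -> FAULT, evict 7, frames=[6,4,2] (faults so far: 9)
  step 12: ref 4 -> HIT, frames=[6,4,2] (faults so far: 9)
  step 13: ref 1 -> FAULT, evict 2, frames=[6,4,1] (faults so far: 10)
  LRU total faults: 10
--- Optimal ---
  step 0: ref 2 -> FAULT, frames=[2,-,-] (faults so far: 1)
  step 1: ref 7 -> FAULT, frames=[2,7,-] (faults so far: 2)
  step 2: ref 2 -> HIT, frames=[2,7,-] (faults so far: 2)
  step 3: ref 1 -> FAULT, frames=[2,7,1] (faults so far: 3)
  step 4: ref 5 -> FAULT, evict 2, frames=[5,7,1] (faults so far: 4)
  step 5: ref 4 -> FAULT, evict 7, frames=[5,4,1] (faults so far: 5)
  step 6: ref 1 -> HIT, frames=[5,4,1] (faults so far: 5)
  step 7: ref 5 -> HIT, frames=[5,4,1] (faults so far: 5)
  step 8: ref 7 -> FAULT, evict 5, frames=[7,4,1] (faults so far: 6)
  step 9: ref 2 -> FAULT, evict 7, frames=[2,4,1] (faults so far: 7)
  step 10: ref 4 -> HIT, frames=[2,4,1] (faults so far: 7)
  step 11: ref 6 -> FAULT, evict 2, frames=[6,4,1] (faults so far: 8)
  step 12: ref 4 -> HIT, frames=[6,4,1] (faults so far: 8)
  step 13: ref 1 -> HIT, frames=[6,4,1] (faults so far: 8)
  Optimal total faults: 8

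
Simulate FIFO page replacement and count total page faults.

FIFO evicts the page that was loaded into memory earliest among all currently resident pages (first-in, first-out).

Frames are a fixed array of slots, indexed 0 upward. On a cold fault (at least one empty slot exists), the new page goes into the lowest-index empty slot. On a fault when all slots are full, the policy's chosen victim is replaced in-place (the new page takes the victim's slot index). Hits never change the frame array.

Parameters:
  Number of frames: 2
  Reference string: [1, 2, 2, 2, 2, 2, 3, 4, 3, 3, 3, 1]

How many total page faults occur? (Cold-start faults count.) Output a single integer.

Answer: 5

Derivation:
Step 0: ref 1 → FAULT, frames=[1,-]
Step 1: ref 2 → FAULT, frames=[1,2]
Step 2: ref 2 → HIT, frames=[1,2]
Step 3: ref 2 → HIT, frames=[1,2]
Step 4: ref 2 → HIT, frames=[1,2]
Step 5: ref 2 → HIT, frames=[1,2]
Step 6: ref 3 → FAULT (evict 1), frames=[3,2]
Step 7: ref 4 → FAULT (evict 2), frames=[3,4]
Step 8: ref 3 → HIT, frames=[3,4]
Step 9: ref 3 → HIT, frames=[3,4]
Step 10: ref 3 → HIT, frames=[3,4]
Step 11: ref 1 → FAULT (evict 3), frames=[1,4]
Total faults: 5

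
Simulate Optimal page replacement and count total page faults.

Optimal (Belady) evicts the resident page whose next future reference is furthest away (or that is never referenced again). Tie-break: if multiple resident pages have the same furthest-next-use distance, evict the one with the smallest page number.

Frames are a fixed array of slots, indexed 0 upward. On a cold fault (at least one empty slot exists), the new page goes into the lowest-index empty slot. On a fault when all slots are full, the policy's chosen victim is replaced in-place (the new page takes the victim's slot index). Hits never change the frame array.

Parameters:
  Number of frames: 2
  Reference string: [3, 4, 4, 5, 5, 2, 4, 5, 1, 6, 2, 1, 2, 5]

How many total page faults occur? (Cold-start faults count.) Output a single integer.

Answer: 9

Derivation:
Step 0: ref 3 → FAULT, frames=[3,-]
Step 1: ref 4 → FAULT, frames=[3,4]
Step 2: ref 4 → HIT, frames=[3,4]
Step 3: ref 5 → FAULT (evict 3), frames=[5,4]
Step 4: ref 5 → HIT, frames=[5,4]
Step 5: ref 2 → FAULT (evict 5), frames=[2,4]
Step 6: ref 4 → HIT, frames=[2,4]
Step 7: ref 5 → FAULT (evict 4), frames=[2,5]
Step 8: ref 1 → FAULT (evict 5), frames=[2,1]
Step 9: ref 6 → FAULT (evict 1), frames=[2,6]
Step 10: ref 2 → HIT, frames=[2,6]
Step 11: ref 1 → FAULT (evict 6), frames=[2,1]
Step 12: ref 2 → HIT, frames=[2,1]
Step 13: ref 5 → FAULT (evict 1), frames=[2,5]
Total faults: 9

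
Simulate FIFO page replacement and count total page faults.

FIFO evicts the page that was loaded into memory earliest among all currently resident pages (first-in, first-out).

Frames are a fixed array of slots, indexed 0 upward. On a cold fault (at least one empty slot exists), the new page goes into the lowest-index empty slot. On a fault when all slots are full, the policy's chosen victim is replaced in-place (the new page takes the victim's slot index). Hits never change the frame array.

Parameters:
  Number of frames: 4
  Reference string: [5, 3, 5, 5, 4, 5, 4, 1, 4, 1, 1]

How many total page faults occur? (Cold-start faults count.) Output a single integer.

Step 0: ref 5 → FAULT, frames=[5,-,-,-]
Step 1: ref 3 → FAULT, frames=[5,3,-,-]
Step 2: ref 5 → HIT, frames=[5,3,-,-]
Step 3: ref 5 → HIT, frames=[5,3,-,-]
Step 4: ref 4 → FAULT, frames=[5,3,4,-]
Step 5: ref 5 → HIT, frames=[5,3,4,-]
Step 6: ref 4 → HIT, frames=[5,3,4,-]
Step 7: ref 1 → FAULT, frames=[5,3,4,1]
Step 8: ref 4 → HIT, frames=[5,3,4,1]
Step 9: ref 1 → HIT, frames=[5,3,4,1]
Step 10: ref 1 → HIT, frames=[5,3,4,1]
Total faults: 4

Answer: 4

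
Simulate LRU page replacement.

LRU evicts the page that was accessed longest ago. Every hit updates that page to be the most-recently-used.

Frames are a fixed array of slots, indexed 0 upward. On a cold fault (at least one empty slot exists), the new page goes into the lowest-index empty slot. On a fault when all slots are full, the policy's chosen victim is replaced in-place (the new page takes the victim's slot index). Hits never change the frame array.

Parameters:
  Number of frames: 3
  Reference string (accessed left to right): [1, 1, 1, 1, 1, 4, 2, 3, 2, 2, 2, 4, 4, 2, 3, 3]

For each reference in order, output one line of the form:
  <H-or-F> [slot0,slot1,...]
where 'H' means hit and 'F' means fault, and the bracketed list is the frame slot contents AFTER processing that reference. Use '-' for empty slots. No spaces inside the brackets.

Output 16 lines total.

F [1,-,-]
H [1,-,-]
H [1,-,-]
H [1,-,-]
H [1,-,-]
F [1,4,-]
F [1,4,2]
F [3,4,2]
H [3,4,2]
H [3,4,2]
H [3,4,2]
H [3,4,2]
H [3,4,2]
H [3,4,2]
H [3,4,2]
H [3,4,2]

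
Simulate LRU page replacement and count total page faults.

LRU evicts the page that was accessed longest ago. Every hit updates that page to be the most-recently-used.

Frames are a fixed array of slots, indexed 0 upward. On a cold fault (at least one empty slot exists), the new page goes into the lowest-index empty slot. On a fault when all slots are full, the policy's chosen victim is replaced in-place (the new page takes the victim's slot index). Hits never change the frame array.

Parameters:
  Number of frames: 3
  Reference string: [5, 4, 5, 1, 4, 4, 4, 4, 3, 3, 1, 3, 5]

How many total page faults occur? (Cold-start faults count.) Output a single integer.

Answer: 5

Derivation:
Step 0: ref 5 → FAULT, frames=[5,-,-]
Step 1: ref 4 → FAULT, frames=[5,4,-]
Step 2: ref 5 → HIT, frames=[5,4,-]
Step 3: ref 1 → FAULT, frames=[5,4,1]
Step 4: ref 4 → HIT, frames=[5,4,1]
Step 5: ref 4 → HIT, frames=[5,4,1]
Step 6: ref 4 → HIT, frames=[5,4,1]
Step 7: ref 4 → HIT, frames=[5,4,1]
Step 8: ref 3 → FAULT (evict 5), frames=[3,4,1]
Step 9: ref 3 → HIT, frames=[3,4,1]
Step 10: ref 1 → HIT, frames=[3,4,1]
Step 11: ref 3 → HIT, frames=[3,4,1]
Step 12: ref 5 → FAULT (evict 4), frames=[3,5,1]
Total faults: 5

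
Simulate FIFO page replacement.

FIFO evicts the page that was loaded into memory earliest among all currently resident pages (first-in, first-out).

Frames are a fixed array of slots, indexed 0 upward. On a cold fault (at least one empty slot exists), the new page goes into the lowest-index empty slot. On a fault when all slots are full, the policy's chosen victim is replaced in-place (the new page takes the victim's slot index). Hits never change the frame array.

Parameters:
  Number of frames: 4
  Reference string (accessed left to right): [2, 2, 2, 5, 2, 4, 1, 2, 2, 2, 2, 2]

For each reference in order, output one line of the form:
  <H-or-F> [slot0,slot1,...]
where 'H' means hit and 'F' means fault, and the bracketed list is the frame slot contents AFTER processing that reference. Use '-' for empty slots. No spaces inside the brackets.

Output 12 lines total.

F [2,-,-,-]
H [2,-,-,-]
H [2,-,-,-]
F [2,5,-,-]
H [2,5,-,-]
F [2,5,4,-]
F [2,5,4,1]
H [2,5,4,1]
H [2,5,4,1]
H [2,5,4,1]
H [2,5,4,1]
H [2,5,4,1]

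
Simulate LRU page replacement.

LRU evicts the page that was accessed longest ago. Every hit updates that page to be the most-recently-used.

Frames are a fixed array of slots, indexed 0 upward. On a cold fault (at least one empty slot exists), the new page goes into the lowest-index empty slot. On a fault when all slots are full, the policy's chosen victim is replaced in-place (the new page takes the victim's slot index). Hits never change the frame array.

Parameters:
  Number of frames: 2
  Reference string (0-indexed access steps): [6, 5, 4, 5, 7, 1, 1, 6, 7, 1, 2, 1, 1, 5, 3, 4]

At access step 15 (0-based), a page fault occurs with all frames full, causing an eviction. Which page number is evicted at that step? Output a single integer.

Step 0: ref 6 -> FAULT, frames=[6,-]
Step 1: ref 5 -> FAULT, frames=[6,5]
Step 2: ref 4 -> FAULT, evict 6, frames=[4,5]
Step 3: ref 5 -> HIT, frames=[4,5]
Step 4: ref 7 -> FAULT, evict 4, frames=[7,5]
Step 5: ref 1 -> FAULT, evict 5, frames=[7,1]
Step 6: ref 1 -> HIT, frames=[7,1]
Step 7: ref 6 -> FAULT, evict 7, frames=[6,1]
Step 8: ref 7 -> FAULT, evict 1, frames=[6,7]
Step 9: ref 1 -> FAULT, evict 6, frames=[1,7]
Step 10: ref 2 -> FAULT, evict 7, frames=[1,2]
Step 11: ref 1 -> HIT, frames=[1,2]
Step 12: ref 1 -> HIT, frames=[1,2]
Step 13: ref 5 -> FAULT, evict 2, frames=[1,5]
Step 14: ref 3 -> FAULT, evict 1, frames=[3,5]
Step 15: ref 4 -> FAULT, evict 5, frames=[3,4]
At step 15: evicted page 5

Answer: 5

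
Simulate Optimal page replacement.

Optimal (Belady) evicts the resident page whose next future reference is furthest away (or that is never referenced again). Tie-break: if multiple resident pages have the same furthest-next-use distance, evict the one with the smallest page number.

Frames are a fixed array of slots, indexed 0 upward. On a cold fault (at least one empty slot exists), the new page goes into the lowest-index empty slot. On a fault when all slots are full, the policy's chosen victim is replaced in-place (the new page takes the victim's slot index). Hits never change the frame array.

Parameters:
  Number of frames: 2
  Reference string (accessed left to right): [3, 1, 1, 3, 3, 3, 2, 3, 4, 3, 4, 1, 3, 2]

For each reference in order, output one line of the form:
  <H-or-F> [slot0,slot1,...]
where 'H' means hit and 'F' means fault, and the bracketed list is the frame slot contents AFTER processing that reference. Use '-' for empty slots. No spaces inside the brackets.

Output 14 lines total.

F [3,-]
F [3,1]
H [3,1]
H [3,1]
H [3,1]
H [3,1]
F [3,2]
H [3,2]
F [3,4]
H [3,4]
H [3,4]
F [3,1]
H [3,1]
F [3,2]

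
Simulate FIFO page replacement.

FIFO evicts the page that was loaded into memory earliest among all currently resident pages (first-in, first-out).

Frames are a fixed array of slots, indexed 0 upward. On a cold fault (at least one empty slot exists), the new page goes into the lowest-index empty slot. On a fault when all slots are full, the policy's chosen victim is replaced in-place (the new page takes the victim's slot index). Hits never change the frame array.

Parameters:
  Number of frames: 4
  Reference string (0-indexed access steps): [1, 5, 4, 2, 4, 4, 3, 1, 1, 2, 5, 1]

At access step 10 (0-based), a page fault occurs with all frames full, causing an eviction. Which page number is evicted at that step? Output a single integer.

Step 0: ref 1 -> FAULT, frames=[1,-,-,-]
Step 1: ref 5 -> FAULT, frames=[1,5,-,-]
Step 2: ref 4 -> FAULT, frames=[1,5,4,-]
Step 3: ref 2 -> FAULT, frames=[1,5,4,2]
Step 4: ref 4 -> HIT, frames=[1,5,4,2]
Step 5: ref 4 -> HIT, frames=[1,5,4,2]
Step 6: ref 3 -> FAULT, evict 1, frames=[3,5,4,2]
Step 7: ref 1 -> FAULT, evict 5, frames=[3,1,4,2]
Step 8: ref 1 -> HIT, frames=[3,1,4,2]
Step 9: ref 2 -> HIT, frames=[3,1,4,2]
Step 10: ref 5 -> FAULT, evict 4, frames=[3,1,5,2]
At step 10: evicted page 4

Answer: 4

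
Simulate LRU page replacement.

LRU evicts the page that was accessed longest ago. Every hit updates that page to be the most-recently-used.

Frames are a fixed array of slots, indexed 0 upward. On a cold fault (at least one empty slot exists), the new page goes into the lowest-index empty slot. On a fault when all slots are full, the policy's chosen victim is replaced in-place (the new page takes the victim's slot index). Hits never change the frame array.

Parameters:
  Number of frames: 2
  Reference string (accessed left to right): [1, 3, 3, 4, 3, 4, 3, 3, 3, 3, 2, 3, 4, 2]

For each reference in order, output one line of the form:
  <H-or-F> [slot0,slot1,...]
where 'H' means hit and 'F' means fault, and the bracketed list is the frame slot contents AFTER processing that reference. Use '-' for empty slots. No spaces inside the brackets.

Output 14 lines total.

F [1,-]
F [1,3]
H [1,3]
F [4,3]
H [4,3]
H [4,3]
H [4,3]
H [4,3]
H [4,3]
H [4,3]
F [2,3]
H [2,3]
F [4,3]
F [4,2]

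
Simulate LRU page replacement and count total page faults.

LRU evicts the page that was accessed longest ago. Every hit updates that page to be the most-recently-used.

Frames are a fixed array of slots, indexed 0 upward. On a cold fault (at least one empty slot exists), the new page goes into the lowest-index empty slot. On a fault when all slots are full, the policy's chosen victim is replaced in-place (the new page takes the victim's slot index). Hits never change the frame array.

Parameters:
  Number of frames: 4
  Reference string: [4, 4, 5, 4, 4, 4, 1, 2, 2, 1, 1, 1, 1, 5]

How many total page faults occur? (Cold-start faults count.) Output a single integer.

Step 0: ref 4 → FAULT, frames=[4,-,-,-]
Step 1: ref 4 → HIT, frames=[4,-,-,-]
Step 2: ref 5 → FAULT, frames=[4,5,-,-]
Step 3: ref 4 → HIT, frames=[4,5,-,-]
Step 4: ref 4 → HIT, frames=[4,5,-,-]
Step 5: ref 4 → HIT, frames=[4,5,-,-]
Step 6: ref 1 → FAULT, frames=[4,5,1,-]
Step 7: ref 2 → FAULT, frames=[4,5,1,2]
Step 8: ref 2 → HIT, frames=[4,5,1,2]
Step 9: ref 1 → HIT, frames=[4,5,1,2]
Step 10: ref 1 → HIT, frames=[4,5,1,2]
Step 11: ref 1 → HIT, frames=[4,5,1,2]
Step 12: ref 1 → HIT, frames=[4,5,1,2]
Step 13: ref 5 → HIT, frames=[4,5,1,2]
Total faults: 4

Answer: 4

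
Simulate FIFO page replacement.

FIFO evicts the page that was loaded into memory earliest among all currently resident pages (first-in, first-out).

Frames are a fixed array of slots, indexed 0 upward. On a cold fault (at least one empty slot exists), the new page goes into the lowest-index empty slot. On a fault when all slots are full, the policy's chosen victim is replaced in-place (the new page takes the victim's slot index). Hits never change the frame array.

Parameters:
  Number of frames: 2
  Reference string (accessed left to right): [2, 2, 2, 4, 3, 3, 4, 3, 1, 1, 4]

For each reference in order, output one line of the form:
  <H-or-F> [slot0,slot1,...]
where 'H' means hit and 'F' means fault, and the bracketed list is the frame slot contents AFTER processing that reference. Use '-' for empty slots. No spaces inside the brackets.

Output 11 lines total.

F [2,-]
H [2,-]
H [2,-]
F [2,4]
F [3,4]
H [3,4]
H [3,4]
H [3,4]
F [3,1]
H [3,1]
F [4,1]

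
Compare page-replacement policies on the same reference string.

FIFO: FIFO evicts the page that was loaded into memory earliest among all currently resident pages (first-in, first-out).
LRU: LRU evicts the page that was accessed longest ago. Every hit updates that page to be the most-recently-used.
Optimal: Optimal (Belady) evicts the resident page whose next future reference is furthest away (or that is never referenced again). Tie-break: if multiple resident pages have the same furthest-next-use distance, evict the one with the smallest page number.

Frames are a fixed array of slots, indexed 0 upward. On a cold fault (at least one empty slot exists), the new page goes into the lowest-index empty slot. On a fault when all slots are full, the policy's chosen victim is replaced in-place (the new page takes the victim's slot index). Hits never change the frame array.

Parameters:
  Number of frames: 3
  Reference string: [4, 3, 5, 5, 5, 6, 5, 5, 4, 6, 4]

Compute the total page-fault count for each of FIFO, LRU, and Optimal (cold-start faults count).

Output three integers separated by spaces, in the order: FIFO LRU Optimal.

Answer: 5 5 4

Derivation:
--- FIFO ---
  step 0: ref 4 -> FAULT, frames=[4,-,-] (faults so far: 1)
  step 1: ref 3 -> FAULT, frames=[4,3,-] (faults so far: 2)
  step 2: ref 5 -> FAULT, frames=[4,3,5] (faults so far: 3)
  step 3: ref 5 -> HIT, frames=[4,3,5] (faults so far: 3)
  step 4: ref 5 -> HIT, frames=[4,3,5] (faults so far: 3)
  step 5: ref 6 -> FAULT, evict 4, frames=[6,3,5] (faults so far: 4)
  step 6: ref 5 -> HIT, frames=[6,3,5] (faults so far: 4)
  step 7: ref 5 -> HIT, frames=[6,3,5] (faults so far: 4)
  step 8: ref 4 -> FAULT, evict 3, frames=[6,4,5] (faults so far: 5)
  step 9: ref 6 -> HIT, frames=[6,4,5] (faults so far: 5)
  step 10: ref 4 -> HIT, frames=[6,4,5] (faults so far: 5)
  FIFO total faults: 5
--- LRU ---
  step 0: ref 4 -> FAULT, frames=[4,-,-] (faults so far: 1)
  step 1: ref 3 -> FAULT, frames=[4,3,-] (faults so far: 2)
  step 2: ref 5 -> FAULT, frames=[4,3,5] (faults so far: 3)
  step 3: ref 5 -> HIT, frames=[4,3,5] (faults so far: 3)
  step 4: ref 5 -> HIT, frames=[4,3,5] (faults so far: 3)
  step 5: ref 6 -> FAULT, evict 4, frames=[6,3,5] (faults so far: 4)
  step 6: ref 5 -> HIT, frames=[6,3,5] (faults so far: 4)
  step 7: ref 5 -> HIT, frames=[6,3,5] (faults so far: 4)
  step 8: ref 4 -> FAULT, evict 3, frames=[6,4,5] (faults so far: 5)
  step 9: ref 6 -> HIT, frames=[6,4,5] (faults so far: 5)
  step 10: ref 4 -> HIT, frames=[6,4,5] (faults so far: 5)
  LRU total faults: 5
--- Optimal ---
  step 0: ref 4 -> FAULT, frames=[4,-,-] (faults so far: 1)
  step 1: ref 3 -> FAULT, frames=[4,3,-] (faults so far: 2)
  step 2: ref 5 -> FAULT, frames=[4,3,5] (faults so far: 3)
  step 3: ref 5 -> HIT, frames=[4,3,5] (faults so far: 3)
  step 4: ref 5 -> HIT, frames=[4,3,5] (faults so far: 3)
  step 5: ref 6 -> FAULT, evict 3, frames=[4,6,5] (faults so far: 4)
  step 6: ref 5 -> HIT, frames=[4,6,5] (faults so far: 4)
  step 7: ref 5 -> HIT, frames=[4,6,5] (faults so far: 4)
  step 8: ref 4 -> HIT, frames=[4,6,5] (faults so far: 4)
  step 9: ref 6 -> HIT, frames=[4,6,5] (faults so far: 4)
  step 10: ref 4 -> HIT, frames=[4,6,5] (faults so far: 4)
  Optimal total faults: 4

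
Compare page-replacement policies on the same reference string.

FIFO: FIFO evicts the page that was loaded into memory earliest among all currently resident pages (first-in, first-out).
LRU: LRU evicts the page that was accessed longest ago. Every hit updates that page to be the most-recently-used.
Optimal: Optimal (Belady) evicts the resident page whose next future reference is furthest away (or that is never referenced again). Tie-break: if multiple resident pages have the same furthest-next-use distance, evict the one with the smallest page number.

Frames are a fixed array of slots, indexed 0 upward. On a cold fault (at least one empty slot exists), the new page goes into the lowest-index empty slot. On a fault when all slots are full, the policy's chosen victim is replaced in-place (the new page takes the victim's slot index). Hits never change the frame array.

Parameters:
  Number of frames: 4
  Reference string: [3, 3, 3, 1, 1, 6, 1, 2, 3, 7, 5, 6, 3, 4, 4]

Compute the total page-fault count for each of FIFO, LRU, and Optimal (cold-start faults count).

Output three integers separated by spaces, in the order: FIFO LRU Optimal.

Answer: 8 8 7

Derivation:
--- FIFO ---
  step 0: ref 3 -> FAULT, frames=[3,-,-,-] (faults so far: 1)
  step 1: ref 3 -> HIT, frames=[3,-,-,-] (faults so far: 1)
  step 2: ref 3 -> HIT, frames=[3,-,-,-] (faults so far: 1)
  step 3: ref 1 -> FAULT, frames=[3,1,-,-] (faults so far: 2)
  step 4: ref 1 -> HIT, frames=[3,1,-,-] (faults so far: 2)
  step 5: ref 6 -> FAULT, frames=[3,1,6,-] (faults so far: 3)
  step 6: ref 1 -> HIT, frames=[3,1,6,-] (faults so far: 3)
  step 7: ref 2 -> FAULT, frames=[3,1,6,2] (faults so far: 4)
  step 8: ref 3 -> HIT, frames=[3,1,6,2] (faults so far: 4)
  step 9: ref 7 -> FAULT, evict 3, frames=[7,1,6,2] (faults so far: 5)
  step 10: ref 5 -> FAULT, evict 1, frames=[7,5,6,2] (faults so far: 6)
  step 11: ref 6 -> HIT, frames=[7,5,6,2] (faults so far: 6)
  step 12: ref 3 -> FAULT, evict 6, frames=[7,5,3,2] (faults so far: 7)
  step 13: ref 4 -> FAULT, evict 2, frames=[7,5,3,4] (faults so far: 8)
  step 14: ref 4 -> HIT, frames=[7,5,3,4] (faults so far: 8)
  FIFO total faults: 8
--- LRU ---
  step 0: ref 3 -> FAULT, frames=[3,-,-,-] (faults so far: 1)
  step 1: ref 3 -> HIT, frames=[3,-,-,-] (faults so far: 1)
  step 2: ref 3 -> HIT, frames=[3,-,-,-] (faults so far: 1)
  step 3: ref 1 -> FAULT, frames=[3,1,-,-] (faults so far: 2)
  step 4: ref 1 -> HIT, frames=[3,1,-,-] (faults so far: 2)
  step 5: ref 6 -> FAULT, frames=[3,1,6,-] (faults so far: 3)
  step 6: ref 1 -> HIT, frames=[3,1,6,-] (faults so far: 3)
  step 7: ref 2 -> FAULT, frames=[3,1,6,2] (faults so far: 4)
  step 8: ref 3 -> HIT, frames=[3,1,6,2] (faults so far: 4)
  step 9: ref 7 -> FAULT, evict 6, frames=[3,1,7,2] (faults so far: 5)
  step 10: ref 5 -> FAULT, evict 1, frames=[3,5,7,2] (faults so far: 6)
  step 11: ref 6 -> FAULT, evict 2, frames=[3,5,7,6] (faults so far: 7)
  step 12: ref 3 -> HIT, frames=[3,5,7,6] (faults so far: 7)
  step 13: ref 4 -> FAULT, evict 7, frames=[3,5,4,6] (faults so far: 8)
  step 14: ref 4 -> HIT, frames=[3,5,4,6] (faults so far: 8)
  LRU total faults: 8
--- Optimal ---
  step 0: ref 3 -> FAULT, frames=[3,-,-,-] (faults so far: 1)
  step 1: ref 3 -> HIT, frames=[3,-,-,-] (faults so far: 1)
  step 2: ref 3 -> HIT, frames=[3,-,-,-] (faults so far: 1)
  step 3: ref 1 -> FAULT, frames=[3,1,-,-] (faults so far: 2)
  step 4: ref 1 -> HIT, frames=[3,1,-,-] (faults so far: 2)
  step 5: ref 6 -> FAULT, frames=[3,1,6,-] (faults so far: 3)
  step 6: ref 1 -> HIT, frames=[3,1,6,-] (faults so far: 3)
  step 7: ref 2 -> FAULT, frames=[3,1,6,2] (faults so far: 4)
  step 8: ref 3 -> HIT, frames=[3,1,6,2] (faults so far: 4)
  step 9: ref 7 -> FAULT, evict 1, frames=[3,7,6,2] (faults so far: 5)
  step 10: ref 5 -> FAULT, evict 2, frames=[3,7,6,5] (faults so far: 6)
  step 11: ref 6 -> HIT, frames=[3,7,6,5] (faults so far: 6)
  step 12: ref 3 -> HIT, frames=[3,7,6,5] (faults so far: 6)
  step 13: ref 4 -> FAULT, evict 3, frames=[4,7,6,5] (faults so far: 7)
  step 14: ref 4 -> HIT, frames=[4,7,6,5] (faults so far: 7)
  Optimal total faults: 7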